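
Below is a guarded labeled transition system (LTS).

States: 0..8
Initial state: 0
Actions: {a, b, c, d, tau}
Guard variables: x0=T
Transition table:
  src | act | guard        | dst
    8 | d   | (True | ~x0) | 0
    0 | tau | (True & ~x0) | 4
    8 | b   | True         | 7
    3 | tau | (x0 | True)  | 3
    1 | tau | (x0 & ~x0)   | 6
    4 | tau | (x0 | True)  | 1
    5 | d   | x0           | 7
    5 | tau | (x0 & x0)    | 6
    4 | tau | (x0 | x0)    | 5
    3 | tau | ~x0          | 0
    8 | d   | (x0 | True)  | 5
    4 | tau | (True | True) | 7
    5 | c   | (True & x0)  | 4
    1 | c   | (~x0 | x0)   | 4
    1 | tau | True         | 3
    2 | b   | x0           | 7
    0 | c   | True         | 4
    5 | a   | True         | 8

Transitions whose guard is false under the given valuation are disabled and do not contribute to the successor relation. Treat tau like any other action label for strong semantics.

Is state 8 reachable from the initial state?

Answer: REACHABLE

Trace:
After dropping false guards: 15 live edges.
depth 0: {0}
depth 1: {4}  total {0,4}
depth 2: {1,5,7}  total {0,1,4,5,7}
depth 3: {3,6,8}  total {0,1,3,4,5,6,7,8}
Reach set: {0,1,3,4,5,6,7,8}
trace reaching 8: c·tau·a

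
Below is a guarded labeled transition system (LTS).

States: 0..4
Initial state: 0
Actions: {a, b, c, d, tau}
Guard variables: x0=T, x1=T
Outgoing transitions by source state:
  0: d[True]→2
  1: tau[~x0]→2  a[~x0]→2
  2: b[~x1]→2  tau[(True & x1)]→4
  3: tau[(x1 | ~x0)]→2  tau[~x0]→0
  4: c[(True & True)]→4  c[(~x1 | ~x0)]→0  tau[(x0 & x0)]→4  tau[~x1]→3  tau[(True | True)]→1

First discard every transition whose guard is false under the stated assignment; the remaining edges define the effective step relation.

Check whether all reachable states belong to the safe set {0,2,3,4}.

Safe = {0,2,3,4}
Reachable = {0,1,2,4}
  0: ok
  1: outside
  2: ok
  4: ok
reach 1 via d·tau·tau — violates

Answer: INVARIANT VIOLATED at state 1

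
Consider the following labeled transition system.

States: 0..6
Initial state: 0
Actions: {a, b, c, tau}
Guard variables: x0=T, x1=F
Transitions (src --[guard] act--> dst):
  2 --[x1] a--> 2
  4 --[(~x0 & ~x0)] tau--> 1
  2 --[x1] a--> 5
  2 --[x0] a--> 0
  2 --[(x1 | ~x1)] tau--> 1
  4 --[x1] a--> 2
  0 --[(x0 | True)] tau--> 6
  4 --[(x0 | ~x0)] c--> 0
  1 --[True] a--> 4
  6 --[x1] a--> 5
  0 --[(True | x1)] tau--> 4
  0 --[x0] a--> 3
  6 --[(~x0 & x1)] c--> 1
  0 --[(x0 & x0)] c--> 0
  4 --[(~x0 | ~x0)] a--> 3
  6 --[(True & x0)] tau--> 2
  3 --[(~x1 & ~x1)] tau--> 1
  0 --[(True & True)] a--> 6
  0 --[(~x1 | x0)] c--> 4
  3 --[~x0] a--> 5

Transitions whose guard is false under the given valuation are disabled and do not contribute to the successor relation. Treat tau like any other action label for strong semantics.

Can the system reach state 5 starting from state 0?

Answer: UNREACHABLE

Analysis:
12 transition(s) survive guard evaluation.
L0 = {0}
L1 = {3,4,6}  cumulative {0,3,4,6}
L2 = {1,2}  cumulative {0,1,2,3,4,6}
R = {0,1,2,3,4,6}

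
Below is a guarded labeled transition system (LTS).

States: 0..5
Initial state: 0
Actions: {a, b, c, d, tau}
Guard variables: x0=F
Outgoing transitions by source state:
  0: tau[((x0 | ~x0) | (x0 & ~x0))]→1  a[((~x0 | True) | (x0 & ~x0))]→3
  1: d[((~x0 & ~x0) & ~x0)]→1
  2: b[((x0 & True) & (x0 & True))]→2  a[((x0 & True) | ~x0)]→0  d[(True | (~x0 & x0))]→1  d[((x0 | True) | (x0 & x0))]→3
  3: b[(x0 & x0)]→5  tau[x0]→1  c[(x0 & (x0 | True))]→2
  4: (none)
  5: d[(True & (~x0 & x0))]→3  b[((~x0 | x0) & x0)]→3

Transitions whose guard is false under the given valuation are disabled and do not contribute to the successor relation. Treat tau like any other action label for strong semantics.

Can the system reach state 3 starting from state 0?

6 transition(s) survive guard evaluation.
depth 0: {0}
depth 1: {1,3}  cumulative {0,1,3}
Reachable = {0,1,3}
witness 3: a

Answer: REACHABLE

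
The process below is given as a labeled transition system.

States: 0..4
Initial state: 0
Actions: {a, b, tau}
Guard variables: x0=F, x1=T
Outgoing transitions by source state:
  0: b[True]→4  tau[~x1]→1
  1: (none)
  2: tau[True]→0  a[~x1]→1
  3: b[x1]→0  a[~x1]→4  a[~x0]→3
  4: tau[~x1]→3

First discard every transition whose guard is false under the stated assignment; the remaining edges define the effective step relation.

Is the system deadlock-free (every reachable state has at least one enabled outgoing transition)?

Answer: DEADLOCK at state 4

Working:
R = {0,4}
  0: b→4  [1 exit(s)]
  4: ∅  [no exit]
Path to 4: b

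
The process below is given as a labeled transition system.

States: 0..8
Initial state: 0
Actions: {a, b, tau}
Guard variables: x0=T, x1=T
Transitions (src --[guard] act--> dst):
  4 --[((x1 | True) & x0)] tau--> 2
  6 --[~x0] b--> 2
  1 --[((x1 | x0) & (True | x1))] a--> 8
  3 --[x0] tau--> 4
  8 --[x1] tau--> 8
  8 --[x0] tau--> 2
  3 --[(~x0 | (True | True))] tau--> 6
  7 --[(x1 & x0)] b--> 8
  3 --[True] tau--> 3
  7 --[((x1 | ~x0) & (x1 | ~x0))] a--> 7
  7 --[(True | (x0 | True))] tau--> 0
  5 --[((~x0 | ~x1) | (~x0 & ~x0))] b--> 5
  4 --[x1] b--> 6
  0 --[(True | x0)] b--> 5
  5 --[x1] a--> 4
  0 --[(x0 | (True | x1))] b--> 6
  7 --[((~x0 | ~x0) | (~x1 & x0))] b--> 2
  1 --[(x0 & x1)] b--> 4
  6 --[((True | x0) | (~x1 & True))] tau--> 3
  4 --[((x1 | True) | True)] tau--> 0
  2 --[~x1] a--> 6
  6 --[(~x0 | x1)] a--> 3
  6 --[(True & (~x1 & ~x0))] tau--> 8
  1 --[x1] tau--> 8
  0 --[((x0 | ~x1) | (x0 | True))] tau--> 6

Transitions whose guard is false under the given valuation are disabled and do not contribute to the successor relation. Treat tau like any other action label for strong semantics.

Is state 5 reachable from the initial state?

Answer: REACHABLE

Analysis:
Guard filter leaves 20 enabled edge(s).
L0 = {0}
L1 = {5,6}  now seen {0,5,6}
L2 = {3,4}  now seen {0,3,4,5,6}
L3 = {2}  now seen {0,2,3,4,5,6}
Reachable = {0,2,3,4,5,6}
Path to 5: b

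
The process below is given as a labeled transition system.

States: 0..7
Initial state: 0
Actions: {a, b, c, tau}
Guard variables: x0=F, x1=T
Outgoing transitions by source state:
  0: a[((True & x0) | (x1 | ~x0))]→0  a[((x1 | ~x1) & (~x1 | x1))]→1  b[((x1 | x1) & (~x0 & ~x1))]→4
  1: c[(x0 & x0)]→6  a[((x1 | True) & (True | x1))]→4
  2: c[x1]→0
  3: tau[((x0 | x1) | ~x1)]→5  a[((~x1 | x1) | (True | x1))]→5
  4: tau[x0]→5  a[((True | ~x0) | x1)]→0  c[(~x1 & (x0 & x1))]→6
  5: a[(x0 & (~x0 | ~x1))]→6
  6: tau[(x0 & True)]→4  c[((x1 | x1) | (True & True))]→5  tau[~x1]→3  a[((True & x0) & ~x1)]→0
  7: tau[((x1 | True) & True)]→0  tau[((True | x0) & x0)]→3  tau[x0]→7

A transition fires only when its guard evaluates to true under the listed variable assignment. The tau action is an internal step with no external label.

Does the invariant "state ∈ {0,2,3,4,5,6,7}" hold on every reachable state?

Safe = {0,2,3,4,5,6,7}
R = {0,1,4}
  0: ✓
  1: ✗ unsafe
  4: ✓
counterexample path to 1: a

Answer: INVARIANT VIOLATED at state 1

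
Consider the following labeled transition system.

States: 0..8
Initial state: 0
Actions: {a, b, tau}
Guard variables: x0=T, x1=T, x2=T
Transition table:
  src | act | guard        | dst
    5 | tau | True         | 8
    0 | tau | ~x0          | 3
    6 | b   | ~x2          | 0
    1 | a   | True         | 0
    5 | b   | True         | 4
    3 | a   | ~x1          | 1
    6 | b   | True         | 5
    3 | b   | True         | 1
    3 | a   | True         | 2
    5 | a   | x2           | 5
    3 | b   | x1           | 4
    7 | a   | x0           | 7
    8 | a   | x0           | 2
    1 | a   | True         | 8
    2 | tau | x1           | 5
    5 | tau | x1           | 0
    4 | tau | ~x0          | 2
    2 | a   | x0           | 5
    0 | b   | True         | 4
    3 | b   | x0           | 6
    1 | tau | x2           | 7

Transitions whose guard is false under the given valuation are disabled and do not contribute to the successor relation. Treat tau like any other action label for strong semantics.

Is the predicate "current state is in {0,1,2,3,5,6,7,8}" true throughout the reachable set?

Answer: INVARIANT VIOLATED at state 4

Trace:
Safe = {0,1,2,3,5,6,7,8}
R = {0,4}
  0: ✓
  4: ✗ unsafe
reach 4 via b — violates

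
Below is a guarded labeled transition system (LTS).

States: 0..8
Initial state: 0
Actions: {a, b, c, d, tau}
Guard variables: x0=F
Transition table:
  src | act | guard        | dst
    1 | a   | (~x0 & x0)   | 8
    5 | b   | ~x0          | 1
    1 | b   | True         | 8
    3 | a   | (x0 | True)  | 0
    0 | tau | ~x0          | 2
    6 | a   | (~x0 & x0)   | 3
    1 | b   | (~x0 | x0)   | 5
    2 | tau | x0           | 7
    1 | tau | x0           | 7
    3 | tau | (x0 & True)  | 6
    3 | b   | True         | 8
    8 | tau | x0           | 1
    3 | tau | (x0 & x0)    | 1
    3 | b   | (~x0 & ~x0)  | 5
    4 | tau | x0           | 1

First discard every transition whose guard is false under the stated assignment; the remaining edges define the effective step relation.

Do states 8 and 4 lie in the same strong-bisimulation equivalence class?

Answer: BISIMILAR

Working:
Refine partition for ~:
  π0 = {{0,1,2,3,4,5,6,7,8}}
  π1 = {{0},{1,5},{2,4,6,7,8},{3}}
  π2 = {{0},{1},{2,4,6,7,8},{3},{5}}
Fixed point at round 3; 5 class(es).
[8]={2,4,6,7,8}  [4]={2,4,6,7,8}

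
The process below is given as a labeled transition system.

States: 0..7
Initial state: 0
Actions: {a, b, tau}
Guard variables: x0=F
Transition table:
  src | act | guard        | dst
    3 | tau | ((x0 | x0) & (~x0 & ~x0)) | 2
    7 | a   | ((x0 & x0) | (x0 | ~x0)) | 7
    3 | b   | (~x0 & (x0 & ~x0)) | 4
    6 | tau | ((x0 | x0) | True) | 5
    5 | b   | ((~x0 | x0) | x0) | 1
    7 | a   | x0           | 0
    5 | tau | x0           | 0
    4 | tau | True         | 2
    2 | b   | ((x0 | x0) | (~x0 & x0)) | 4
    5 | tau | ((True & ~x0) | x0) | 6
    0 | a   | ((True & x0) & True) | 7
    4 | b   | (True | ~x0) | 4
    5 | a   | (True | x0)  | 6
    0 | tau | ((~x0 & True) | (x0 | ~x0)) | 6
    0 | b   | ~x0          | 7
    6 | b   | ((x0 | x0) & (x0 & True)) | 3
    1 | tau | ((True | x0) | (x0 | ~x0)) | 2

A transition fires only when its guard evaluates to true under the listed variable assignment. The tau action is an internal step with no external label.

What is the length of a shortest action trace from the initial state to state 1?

Answer: 3

Working:
Layered search for 1:
  L0 = {0}
  L1 = {6,7}
  L2 = {5}
  L3 = {1}
depth(1)=3, e.g. tau·tau·b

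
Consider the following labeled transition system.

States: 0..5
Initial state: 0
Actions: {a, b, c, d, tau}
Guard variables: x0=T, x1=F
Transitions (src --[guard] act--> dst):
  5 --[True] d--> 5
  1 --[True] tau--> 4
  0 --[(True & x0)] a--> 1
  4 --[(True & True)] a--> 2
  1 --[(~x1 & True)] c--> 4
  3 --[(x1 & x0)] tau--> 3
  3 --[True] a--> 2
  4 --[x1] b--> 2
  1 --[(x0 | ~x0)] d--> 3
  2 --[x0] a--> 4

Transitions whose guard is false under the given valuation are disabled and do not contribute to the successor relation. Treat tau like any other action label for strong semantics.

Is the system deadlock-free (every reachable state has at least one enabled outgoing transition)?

Reachable = {0,1,2,3,4}
  0: a→1  [1 out]
  1: c→4  d→3  tau→4  [3 out]
  2: a→4  [1 out]
  3: a→2  [1 out]
  4: a→2  [1 out]

Answer: DEADLOCK-FREE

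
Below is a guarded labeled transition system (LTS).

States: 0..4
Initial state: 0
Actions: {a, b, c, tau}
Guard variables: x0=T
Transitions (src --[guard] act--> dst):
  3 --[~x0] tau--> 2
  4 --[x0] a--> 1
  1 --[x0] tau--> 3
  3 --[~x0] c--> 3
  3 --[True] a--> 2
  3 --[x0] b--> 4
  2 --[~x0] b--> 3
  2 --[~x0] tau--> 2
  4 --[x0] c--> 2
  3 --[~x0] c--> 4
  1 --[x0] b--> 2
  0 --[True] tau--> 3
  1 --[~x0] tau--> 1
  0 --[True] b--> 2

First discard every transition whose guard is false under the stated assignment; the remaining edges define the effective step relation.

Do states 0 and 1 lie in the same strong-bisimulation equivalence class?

Compute ~ classes (split until stable):
  P[0] = {{0,1,2,3,4}}
  P[1] = {{0,1},{2},{3},{4}}
4 equivalence class(es) (converged in 2)
class of 0: {0,1}; class of 1: {0,1}

Answer: BISIMILAR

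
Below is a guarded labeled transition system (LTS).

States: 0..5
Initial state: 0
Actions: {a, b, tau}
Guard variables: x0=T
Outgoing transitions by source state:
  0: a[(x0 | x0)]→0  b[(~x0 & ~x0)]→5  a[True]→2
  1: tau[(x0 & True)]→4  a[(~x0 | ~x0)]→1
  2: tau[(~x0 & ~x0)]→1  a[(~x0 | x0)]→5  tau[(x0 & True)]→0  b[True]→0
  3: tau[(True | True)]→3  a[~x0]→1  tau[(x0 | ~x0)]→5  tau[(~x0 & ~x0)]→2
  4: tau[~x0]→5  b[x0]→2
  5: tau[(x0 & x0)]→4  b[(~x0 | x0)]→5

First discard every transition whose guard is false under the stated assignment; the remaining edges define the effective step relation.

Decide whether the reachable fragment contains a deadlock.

Reachable = {0,2,4,5}
  0: a→0  a→2  [deg 2]
  2: a→5  b→0  tau→0  [deg 3]
  4: b→2  [deg 1]
  5: b→5  tau→4  [deg 2]

Answer: DEADLOCK-FREE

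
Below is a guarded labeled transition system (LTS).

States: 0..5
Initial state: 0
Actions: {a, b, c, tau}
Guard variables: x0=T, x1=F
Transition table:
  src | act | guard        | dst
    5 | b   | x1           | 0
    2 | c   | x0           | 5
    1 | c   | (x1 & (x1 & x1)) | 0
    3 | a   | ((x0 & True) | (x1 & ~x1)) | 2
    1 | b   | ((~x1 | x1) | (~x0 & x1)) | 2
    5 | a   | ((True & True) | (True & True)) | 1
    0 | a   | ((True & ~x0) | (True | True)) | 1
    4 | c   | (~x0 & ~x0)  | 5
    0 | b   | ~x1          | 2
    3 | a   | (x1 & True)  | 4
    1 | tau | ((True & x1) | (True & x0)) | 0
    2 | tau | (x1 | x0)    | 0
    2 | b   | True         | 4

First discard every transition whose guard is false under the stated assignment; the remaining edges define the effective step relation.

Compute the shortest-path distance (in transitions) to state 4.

Answer: 2

Analysis:
Layered search for 4:
  depth 0: {0}
  depth 1: {1,2}
  depth 2: {4,5}
4 enters at depth 2; path b·b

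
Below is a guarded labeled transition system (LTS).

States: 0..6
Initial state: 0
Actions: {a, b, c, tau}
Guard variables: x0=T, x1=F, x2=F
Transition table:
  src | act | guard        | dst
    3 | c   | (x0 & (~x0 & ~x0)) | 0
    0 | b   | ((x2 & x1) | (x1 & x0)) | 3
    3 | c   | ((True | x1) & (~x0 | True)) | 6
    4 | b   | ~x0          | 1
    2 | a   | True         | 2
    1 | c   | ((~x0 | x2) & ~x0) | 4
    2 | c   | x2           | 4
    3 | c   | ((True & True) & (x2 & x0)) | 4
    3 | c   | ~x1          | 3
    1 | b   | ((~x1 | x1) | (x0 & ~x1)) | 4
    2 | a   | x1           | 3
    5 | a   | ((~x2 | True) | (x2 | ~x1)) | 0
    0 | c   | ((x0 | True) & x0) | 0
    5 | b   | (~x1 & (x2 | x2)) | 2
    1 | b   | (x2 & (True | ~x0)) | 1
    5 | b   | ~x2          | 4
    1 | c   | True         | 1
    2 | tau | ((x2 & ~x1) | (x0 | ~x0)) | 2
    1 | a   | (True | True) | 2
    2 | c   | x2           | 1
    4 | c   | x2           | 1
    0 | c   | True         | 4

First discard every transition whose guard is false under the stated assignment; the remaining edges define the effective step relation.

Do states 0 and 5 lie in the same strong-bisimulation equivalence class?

Bisimulation quotient by refinement:
  π0 = {{0,1,2,3,4,5,6}}
  π1 = {{0,3},{1},{2},{4,6},{5}}
5 equivalence class(es) (converged in 2)
[0]={0,3}  [5]={5}

Answer: NOT BISIMILAR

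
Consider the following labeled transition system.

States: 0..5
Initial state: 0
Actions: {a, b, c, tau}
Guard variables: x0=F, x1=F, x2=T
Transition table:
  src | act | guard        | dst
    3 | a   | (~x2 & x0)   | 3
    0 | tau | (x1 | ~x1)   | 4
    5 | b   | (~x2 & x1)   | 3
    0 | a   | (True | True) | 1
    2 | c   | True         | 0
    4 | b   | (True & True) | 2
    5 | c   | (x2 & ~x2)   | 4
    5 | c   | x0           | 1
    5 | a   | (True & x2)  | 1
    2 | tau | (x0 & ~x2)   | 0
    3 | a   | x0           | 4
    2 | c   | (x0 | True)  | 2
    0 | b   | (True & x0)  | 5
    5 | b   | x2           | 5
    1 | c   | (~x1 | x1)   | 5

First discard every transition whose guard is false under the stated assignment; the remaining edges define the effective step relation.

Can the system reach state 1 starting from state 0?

Answer: REACHABLE

Working:
8 transition(s) survive guard evaluation.
depth 0: {0}
depth 1: {1,4}  cumulative {0,1,4}
depth 2: {2,5}  cumulative {0,1,2,4,5}
Reachable = {0,1,2,4,5}
trace reaching 1: a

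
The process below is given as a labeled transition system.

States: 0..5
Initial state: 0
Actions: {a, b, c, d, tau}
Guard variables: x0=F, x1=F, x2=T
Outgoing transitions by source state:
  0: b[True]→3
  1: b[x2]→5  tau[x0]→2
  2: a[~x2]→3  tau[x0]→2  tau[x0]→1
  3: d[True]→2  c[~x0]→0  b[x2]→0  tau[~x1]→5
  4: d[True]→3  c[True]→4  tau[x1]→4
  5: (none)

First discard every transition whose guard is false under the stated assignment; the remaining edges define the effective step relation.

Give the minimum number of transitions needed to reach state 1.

Breadth-first toward 1:
  depth 0: {0}
  depth 1: {3}
  depth 2: {2,5}
1 never appears.

Answer: UNREACHABLE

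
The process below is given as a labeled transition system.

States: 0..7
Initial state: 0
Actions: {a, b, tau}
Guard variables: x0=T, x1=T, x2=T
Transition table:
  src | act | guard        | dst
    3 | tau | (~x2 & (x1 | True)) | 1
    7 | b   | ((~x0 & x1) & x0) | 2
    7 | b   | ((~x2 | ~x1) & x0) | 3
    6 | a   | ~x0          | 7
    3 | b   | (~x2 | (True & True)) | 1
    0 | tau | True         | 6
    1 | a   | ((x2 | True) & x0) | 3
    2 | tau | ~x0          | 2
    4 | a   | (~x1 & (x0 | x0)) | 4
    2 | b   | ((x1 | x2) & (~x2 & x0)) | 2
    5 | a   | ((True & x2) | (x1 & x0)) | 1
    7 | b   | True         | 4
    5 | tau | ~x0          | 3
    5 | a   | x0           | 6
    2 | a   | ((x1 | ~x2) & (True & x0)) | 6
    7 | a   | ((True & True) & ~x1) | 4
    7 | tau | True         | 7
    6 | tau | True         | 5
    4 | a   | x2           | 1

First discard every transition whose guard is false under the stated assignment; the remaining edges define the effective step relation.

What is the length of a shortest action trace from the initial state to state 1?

BFS to 1:
  Layer 0: {0}
  Layer 1: {6}
  Layer 2: {5}
  Layer 3: {1}
depth(1)=3, e.g. tau·tau·a

Answer: 3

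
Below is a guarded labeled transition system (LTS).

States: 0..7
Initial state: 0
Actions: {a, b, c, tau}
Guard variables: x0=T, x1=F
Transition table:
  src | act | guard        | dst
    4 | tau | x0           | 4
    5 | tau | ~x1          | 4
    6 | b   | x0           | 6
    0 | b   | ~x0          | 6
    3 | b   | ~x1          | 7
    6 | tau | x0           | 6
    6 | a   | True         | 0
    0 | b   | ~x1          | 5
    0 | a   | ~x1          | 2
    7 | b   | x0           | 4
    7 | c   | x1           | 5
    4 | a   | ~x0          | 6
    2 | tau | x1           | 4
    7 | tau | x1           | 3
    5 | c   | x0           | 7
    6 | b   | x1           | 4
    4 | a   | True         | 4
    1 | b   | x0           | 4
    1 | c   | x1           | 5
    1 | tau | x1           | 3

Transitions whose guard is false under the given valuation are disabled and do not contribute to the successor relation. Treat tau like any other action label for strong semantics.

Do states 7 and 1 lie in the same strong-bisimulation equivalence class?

Answer: BISIMILAR

Working:
Bisimulation quotient by refinement:
  round 0: {{0,1,2,3,4,5,6,7}}
  round 1: {{0},{1,3,7},{2},{4},{5},{6}}
  round 2: {{0},{1,7},{2},{3},{4},{5},{6}}
Fixed point at round 3; 7 class(es).
[7]={1,7}  [1]={1,7}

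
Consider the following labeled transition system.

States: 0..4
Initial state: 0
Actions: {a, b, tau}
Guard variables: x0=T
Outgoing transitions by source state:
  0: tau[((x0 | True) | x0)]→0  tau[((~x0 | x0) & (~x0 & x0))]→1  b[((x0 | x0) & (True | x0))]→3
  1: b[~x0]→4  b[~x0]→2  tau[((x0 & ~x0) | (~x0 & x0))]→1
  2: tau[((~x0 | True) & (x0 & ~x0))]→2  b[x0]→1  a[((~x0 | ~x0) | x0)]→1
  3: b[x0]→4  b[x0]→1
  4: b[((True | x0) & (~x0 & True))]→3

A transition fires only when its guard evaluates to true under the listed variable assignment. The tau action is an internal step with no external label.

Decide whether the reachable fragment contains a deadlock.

Answer: DEADLOCK at state 1

Analysis:
Reach set: {0,1,3,4}
  0: b→3  tau→0  [2 exit(s)]
  1: ∅  [STUCK]
  3: b→1  b→4  [2 exit(s)]
  4: ∅  [STUCK]
witness 1: b·b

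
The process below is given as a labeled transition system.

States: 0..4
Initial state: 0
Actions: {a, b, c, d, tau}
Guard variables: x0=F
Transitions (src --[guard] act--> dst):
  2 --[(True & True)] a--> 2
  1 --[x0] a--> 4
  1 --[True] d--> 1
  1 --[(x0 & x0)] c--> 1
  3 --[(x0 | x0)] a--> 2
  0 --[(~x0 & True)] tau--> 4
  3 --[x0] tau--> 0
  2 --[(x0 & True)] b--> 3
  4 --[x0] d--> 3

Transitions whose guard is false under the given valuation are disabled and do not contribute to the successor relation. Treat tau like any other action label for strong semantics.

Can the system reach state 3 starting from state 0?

Answer: UNREACHABLE

Analysis:
3 transition(s) survive guard evaluation.
L0 = {0}
L1 = {4}  total {0,4}
R = {0,4}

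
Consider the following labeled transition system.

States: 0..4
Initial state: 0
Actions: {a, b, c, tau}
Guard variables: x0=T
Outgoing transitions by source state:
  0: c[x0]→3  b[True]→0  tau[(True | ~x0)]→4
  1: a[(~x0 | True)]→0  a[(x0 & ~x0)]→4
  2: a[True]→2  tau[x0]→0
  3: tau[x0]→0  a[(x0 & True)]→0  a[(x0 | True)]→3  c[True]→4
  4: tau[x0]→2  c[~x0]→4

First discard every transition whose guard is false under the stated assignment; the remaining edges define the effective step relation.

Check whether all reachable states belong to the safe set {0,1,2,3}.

Safe = {0,1,2,3}
Reach set: {0,2,3,4}
  0: ✓
  2: ✓
  3: ✓
  4: ✗ unsafe
reach 4 via tau — violates

Answer: INVARIANT VIOLATED at state 4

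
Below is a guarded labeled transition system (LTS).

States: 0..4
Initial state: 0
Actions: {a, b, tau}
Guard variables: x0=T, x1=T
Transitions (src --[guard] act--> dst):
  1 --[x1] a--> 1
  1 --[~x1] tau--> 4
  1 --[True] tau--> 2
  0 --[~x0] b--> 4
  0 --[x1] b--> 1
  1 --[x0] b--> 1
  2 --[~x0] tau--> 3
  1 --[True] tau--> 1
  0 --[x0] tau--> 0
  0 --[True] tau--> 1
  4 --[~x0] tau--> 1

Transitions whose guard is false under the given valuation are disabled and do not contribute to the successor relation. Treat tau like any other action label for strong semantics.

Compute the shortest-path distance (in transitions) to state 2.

BFS to 2:
  L0 = {0}
  L1 = {1}
  L2 = {2}
2 enters at depth 2; path b·tau

Answer: 2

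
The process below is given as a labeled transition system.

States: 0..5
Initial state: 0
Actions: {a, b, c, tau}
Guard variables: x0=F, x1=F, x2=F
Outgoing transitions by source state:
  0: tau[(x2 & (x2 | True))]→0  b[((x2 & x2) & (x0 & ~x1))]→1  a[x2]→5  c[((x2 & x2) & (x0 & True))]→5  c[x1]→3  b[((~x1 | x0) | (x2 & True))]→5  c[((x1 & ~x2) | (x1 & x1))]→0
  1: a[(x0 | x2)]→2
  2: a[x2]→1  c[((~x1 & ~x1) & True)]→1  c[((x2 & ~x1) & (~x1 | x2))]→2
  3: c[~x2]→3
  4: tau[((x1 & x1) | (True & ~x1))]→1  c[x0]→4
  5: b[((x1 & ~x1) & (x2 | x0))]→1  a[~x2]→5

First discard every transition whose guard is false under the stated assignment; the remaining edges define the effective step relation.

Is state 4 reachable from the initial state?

Guard filter leaves 5 enabled edge(s).
depth 0: {0}
depth 1: {5}  cumulative {0,5}
Reachable = {0,5}

Answer: UNREACHABLE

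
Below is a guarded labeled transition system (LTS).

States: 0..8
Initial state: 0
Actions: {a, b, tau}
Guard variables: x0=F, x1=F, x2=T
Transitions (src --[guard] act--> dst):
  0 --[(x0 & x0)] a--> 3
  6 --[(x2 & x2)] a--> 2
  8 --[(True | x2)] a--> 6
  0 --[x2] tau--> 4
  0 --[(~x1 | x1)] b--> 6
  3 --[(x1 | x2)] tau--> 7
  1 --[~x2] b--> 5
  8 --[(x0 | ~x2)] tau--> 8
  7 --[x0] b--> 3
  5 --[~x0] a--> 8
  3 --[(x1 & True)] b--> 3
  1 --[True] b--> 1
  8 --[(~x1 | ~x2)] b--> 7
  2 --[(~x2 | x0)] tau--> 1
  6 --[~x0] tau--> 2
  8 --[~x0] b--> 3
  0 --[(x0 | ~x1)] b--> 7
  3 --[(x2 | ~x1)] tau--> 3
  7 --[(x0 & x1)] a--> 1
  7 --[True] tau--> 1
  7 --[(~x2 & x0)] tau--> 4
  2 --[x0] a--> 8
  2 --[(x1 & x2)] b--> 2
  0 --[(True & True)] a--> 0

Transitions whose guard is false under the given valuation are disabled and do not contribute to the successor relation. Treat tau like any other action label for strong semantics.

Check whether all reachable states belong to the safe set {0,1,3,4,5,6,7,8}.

Allowed set {0,1,3,4,5,6,7,8}
R = {0,1,2,4,6,7}
  0: ok
  1: ok
  2: ✗ unsafe
  4: ok
  6: ok
  7: ok
counterexample path to 2: b·a

Answer: INVARIANT VIOLATED at state 2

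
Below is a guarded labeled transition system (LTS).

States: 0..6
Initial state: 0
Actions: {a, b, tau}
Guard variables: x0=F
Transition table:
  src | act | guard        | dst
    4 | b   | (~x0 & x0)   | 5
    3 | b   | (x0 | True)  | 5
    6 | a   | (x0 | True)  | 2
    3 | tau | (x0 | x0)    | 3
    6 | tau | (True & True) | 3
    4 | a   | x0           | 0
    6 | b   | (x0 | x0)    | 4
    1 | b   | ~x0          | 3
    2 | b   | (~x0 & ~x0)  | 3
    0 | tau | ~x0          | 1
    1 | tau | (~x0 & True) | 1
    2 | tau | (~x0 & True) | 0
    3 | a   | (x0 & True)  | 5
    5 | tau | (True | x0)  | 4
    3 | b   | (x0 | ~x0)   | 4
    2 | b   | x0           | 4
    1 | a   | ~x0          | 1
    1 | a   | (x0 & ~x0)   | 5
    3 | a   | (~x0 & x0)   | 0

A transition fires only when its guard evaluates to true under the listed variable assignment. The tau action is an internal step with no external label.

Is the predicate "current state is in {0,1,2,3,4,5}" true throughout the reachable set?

Safe = {0,1,2,3,4,5}
Reachable = {0,1,3,4,5}
  0: safe
  1: safe
  3: safe
  4: safe
  5: safe

Answer: INVARIANT HOLDS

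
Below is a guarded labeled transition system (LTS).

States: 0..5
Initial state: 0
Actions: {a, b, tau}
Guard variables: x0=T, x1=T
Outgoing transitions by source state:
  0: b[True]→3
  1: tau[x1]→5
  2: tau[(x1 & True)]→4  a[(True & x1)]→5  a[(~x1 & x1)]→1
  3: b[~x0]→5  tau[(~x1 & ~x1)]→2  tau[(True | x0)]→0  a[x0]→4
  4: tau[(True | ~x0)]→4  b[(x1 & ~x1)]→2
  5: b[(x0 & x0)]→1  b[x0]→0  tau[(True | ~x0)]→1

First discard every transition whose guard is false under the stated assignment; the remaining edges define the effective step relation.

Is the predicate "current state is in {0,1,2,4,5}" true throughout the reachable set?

Answer: INVARIANT VIOLATED at state 3

Analysis:
Allowed set {0,1,2,4,5}
Reachable = {0,3,4}
  0: safe
  3: ✗ unsafe
  4: safe
witness against invariant: b → 3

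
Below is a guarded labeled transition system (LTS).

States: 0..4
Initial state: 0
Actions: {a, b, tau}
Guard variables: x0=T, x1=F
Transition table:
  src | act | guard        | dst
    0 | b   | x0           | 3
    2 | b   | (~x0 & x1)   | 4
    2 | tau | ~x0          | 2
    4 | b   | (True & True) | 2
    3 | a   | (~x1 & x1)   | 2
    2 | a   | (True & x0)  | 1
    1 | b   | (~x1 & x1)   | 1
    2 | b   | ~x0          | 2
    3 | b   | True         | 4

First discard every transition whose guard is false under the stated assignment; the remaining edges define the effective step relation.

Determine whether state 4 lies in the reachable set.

Answer: REACHABLE

Trace:
4 transition(s) survive guard evaluation.
Layer 0: {0}
Layer 1: {3}  total {0,3}
Layer 2: {4}  total {0,3,4}
Layer 3: {2}  total {0,2,3,4}
Layer 4: {1}  total {0,1,2,3,4}
Reachable = {0,1,2,3,4}
trace reaching 4: b·b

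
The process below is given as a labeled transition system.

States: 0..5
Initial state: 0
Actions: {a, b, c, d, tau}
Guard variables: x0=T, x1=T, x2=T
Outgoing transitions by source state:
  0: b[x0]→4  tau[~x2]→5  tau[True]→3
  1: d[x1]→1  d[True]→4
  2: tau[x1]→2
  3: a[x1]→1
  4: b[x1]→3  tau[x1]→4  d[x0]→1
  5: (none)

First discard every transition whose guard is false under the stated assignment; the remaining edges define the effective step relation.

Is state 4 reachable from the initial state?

Answer: REACHABLE

Analysis:
After dropping false guards: 9 live edges.
L0 = {0}
L1 = {3,4}  cumulative {0,3,4}
L2 = {1}  cumulative {0,1,3,4}
Reachable = {0,1,3,4}
witness 4: b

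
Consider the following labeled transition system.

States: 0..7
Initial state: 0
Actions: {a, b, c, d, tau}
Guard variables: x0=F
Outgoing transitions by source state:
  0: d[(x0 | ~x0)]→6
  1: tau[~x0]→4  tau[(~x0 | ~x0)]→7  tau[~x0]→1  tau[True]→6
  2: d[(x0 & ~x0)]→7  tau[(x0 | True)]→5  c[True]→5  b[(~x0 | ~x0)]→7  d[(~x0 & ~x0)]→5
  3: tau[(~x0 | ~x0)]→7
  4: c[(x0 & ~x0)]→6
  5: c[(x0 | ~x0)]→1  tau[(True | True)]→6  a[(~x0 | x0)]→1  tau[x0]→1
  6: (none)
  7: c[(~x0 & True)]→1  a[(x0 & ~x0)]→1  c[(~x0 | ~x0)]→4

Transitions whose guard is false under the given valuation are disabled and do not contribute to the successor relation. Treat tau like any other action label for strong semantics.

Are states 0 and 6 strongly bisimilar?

Answer: NOT BISIMILAR

Working:
Compute ~ classes (split until stable):
  π0 = {{0,1,2,3,4,5,6,7}}
  π1 = {{0},{1,3},{2},{4,6},{5},{7}}
  π2 = {{0},{1},{2},{3},{4,6},{5},{7}}
7 equivalence class(es) (converged in 3)
[0]={0}  [6]={4,6}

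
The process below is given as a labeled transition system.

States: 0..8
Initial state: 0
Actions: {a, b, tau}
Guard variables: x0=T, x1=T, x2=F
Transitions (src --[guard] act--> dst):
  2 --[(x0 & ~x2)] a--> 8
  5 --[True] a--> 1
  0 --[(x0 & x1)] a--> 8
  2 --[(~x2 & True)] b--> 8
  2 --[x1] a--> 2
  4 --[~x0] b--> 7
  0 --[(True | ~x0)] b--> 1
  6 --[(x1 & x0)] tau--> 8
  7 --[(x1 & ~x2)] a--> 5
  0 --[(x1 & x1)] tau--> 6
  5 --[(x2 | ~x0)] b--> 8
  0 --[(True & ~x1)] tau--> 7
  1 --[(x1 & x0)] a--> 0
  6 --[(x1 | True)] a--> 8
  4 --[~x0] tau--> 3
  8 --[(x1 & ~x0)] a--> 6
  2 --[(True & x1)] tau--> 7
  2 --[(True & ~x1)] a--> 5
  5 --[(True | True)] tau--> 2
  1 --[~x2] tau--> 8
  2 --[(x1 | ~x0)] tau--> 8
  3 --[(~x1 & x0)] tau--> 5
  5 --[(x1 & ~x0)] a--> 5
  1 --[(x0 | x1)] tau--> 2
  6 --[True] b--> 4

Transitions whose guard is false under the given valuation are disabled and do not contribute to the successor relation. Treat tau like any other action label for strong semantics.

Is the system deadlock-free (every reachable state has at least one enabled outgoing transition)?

Reach set: {0,1,2,4,5,6,7,8}
  0: a→8  b→1  tau→6  [3 out]
  1: a→0  tau→2  tau→8  [3 out]
  2: a→2  a→8  b→8  tau→7  tau→8  [5 out]
  4: ∅  [no exit]
  5: a→1  tau→2  [2 out]
  6: a→8  b→4  tau→8  [3 out]
  7: a→5  [1 out]
  8: ∅  [no exit]
Path to 4: tau·b

Answer: DEADLOCK at state 4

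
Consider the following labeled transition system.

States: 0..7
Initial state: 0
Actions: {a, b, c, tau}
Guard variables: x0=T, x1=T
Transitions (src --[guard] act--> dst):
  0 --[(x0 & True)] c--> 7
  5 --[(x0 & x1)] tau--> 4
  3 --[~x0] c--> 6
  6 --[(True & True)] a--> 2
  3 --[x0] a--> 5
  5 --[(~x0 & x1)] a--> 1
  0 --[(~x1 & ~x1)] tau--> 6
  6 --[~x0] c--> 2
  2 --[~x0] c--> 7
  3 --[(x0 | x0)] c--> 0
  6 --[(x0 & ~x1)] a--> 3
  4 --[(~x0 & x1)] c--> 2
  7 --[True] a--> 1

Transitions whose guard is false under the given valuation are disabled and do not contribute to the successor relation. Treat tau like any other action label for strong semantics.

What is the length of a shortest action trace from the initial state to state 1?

BFS to 1:
  depth 0: {0}
  depth 1: {7}
  depth 2: {1}
depth(1)=2, e.g. c·a

Answer: 2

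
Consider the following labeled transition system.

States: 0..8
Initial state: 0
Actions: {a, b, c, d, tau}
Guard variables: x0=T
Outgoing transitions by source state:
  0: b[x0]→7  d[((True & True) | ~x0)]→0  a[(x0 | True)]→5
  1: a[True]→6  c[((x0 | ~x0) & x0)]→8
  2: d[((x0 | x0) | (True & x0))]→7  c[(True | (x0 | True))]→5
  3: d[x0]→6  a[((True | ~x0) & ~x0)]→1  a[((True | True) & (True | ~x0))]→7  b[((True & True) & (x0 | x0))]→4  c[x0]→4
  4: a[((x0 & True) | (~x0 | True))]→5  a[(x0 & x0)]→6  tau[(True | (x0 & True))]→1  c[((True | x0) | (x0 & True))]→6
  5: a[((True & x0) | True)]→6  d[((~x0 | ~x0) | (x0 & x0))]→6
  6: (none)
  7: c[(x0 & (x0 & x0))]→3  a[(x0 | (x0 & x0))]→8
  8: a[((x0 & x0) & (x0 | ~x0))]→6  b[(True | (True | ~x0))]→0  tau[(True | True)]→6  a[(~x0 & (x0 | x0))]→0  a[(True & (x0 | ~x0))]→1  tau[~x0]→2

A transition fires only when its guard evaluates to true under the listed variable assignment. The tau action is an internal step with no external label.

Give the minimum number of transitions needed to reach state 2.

BFS to 2:
  depth 0: {0}
  depth 1: {5,7}
  depth 2: {3,6,8}
  depth 3: {1,4}
2 never appears.

Answer: UNREACHABLE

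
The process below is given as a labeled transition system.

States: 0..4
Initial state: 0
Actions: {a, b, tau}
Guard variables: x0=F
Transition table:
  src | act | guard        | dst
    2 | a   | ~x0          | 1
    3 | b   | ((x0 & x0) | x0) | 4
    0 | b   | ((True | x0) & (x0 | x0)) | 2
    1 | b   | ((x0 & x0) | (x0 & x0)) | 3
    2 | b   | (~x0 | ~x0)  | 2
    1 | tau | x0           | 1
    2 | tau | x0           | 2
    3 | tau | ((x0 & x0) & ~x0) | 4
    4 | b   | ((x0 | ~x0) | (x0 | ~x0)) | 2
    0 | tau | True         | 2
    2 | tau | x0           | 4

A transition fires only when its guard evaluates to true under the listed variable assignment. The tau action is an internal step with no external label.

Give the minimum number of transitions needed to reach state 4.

Layered search for 4:
  L0 = {0}
  L1 = {2}
  L2 = {1}
4 never appears.

Answer: UNREACHABLE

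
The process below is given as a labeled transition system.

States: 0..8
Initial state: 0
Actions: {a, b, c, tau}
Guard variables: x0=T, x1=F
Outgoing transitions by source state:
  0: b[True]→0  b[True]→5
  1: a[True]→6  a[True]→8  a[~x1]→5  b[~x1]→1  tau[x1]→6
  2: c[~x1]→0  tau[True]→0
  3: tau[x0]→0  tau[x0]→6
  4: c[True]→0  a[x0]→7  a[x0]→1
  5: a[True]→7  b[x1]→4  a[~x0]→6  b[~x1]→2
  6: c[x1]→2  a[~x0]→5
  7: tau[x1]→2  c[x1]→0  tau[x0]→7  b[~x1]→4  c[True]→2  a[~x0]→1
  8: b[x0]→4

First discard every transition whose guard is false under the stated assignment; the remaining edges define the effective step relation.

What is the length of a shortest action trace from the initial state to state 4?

Breadth-first toward 4:
  Layer 0: {0}
  Layer 1: {5}
  Layer 2: {2,7}
  Layer 3: {4}
first hit 4 at d=3 via b·a·b

Answer: 3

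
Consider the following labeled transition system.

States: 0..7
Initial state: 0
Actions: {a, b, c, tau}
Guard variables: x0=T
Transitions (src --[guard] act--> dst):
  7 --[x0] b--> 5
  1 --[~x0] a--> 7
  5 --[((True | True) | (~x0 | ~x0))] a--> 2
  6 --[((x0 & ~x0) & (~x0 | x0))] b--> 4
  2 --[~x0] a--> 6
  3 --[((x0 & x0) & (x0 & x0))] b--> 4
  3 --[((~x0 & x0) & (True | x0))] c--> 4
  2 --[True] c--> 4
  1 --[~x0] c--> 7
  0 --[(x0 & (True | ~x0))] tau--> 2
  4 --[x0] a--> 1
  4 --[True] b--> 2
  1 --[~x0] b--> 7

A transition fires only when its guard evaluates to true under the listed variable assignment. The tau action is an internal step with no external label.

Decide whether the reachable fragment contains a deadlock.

Reach set: {0,1,2,4}
  0: tau→2  [deg 1]
  1: ∅  [no exit]
  2: c→4  [deg 1]
  4: a→1  b→2  [deg 2]
trace reaching 1: tau·c·a

Answer: DEADLOCK at state 1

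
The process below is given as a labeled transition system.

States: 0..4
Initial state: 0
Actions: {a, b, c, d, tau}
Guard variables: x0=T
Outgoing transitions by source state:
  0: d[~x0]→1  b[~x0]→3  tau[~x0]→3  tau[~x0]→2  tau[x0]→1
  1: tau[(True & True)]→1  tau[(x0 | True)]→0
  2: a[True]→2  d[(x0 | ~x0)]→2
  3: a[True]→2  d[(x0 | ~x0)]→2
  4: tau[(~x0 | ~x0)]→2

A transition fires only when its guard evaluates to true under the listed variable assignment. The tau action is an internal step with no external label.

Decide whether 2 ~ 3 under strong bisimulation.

Refine partition for ~:
  π0 = {{0,1,2,3,4}}
  π1 = {{0,1},{2,3},{4}}
stable after 2 split(s): 3 block(s)
2∈{2,3}, 3∈{2,3}

Answer: BISIMILAR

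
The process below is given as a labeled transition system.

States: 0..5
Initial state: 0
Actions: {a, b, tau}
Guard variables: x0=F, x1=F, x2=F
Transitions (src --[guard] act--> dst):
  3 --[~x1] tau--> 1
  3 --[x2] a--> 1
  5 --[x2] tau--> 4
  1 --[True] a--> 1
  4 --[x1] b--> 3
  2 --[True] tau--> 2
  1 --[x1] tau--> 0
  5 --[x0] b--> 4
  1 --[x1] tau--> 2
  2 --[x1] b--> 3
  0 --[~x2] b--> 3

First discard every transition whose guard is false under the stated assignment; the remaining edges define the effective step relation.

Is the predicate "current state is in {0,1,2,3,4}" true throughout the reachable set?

Answer: INVARIANT HOLDS

Working:
Safe = {0,1,2,3,4}
Reach set: {0,1,3}
  0: safe
  1: safe
  3: safe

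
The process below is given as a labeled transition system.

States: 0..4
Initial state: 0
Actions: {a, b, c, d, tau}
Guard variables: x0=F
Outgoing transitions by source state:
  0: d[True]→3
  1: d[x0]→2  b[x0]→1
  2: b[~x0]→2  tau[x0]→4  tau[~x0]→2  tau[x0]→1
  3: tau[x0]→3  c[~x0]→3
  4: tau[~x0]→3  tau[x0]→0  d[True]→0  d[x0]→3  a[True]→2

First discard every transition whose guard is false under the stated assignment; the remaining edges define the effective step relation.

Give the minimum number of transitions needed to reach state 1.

Layered search for 1:
  depth 0: {0}
  depth 1: {3}
1 never appears.

Answer: UNREACHABLE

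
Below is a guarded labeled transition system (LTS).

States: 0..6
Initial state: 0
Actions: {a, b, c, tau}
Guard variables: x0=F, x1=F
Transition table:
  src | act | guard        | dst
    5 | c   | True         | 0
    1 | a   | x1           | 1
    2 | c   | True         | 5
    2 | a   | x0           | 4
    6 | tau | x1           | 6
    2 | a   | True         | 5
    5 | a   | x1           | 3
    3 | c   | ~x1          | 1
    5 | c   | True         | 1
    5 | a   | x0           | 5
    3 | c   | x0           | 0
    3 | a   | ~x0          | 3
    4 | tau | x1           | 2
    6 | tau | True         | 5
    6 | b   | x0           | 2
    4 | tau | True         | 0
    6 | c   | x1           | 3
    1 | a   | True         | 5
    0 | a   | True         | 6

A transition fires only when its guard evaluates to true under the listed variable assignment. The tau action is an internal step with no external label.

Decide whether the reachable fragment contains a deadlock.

Answer: DEADLOCK-FREE

Analysis:
R = {0,1,5,6}
  0: a→6  [deg 1]
  1: a→5  [deg 1]
  5: c→0  c→1  [deg 2]
  6: tau→5  [deg 1]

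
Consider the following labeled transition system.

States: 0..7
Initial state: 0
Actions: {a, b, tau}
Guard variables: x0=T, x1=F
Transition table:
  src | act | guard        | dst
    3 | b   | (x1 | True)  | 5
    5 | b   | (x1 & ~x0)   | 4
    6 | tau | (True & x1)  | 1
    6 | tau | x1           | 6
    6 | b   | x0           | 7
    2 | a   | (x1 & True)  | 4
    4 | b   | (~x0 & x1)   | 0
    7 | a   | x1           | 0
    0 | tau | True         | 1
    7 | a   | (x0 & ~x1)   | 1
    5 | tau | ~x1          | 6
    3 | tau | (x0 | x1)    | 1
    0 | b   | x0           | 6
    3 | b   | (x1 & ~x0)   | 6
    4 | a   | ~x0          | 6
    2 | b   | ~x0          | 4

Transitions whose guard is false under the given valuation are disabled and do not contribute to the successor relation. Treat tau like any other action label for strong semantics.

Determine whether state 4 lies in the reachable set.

After dropping false guards: 7 live edges.
depth 0: {0}
depth 1: {1,6}  total {0,1,6}
depth 2: {7}  total {0,1,6,7}
Reach set: {0,1,6,7}

Answer: UNREACHABLE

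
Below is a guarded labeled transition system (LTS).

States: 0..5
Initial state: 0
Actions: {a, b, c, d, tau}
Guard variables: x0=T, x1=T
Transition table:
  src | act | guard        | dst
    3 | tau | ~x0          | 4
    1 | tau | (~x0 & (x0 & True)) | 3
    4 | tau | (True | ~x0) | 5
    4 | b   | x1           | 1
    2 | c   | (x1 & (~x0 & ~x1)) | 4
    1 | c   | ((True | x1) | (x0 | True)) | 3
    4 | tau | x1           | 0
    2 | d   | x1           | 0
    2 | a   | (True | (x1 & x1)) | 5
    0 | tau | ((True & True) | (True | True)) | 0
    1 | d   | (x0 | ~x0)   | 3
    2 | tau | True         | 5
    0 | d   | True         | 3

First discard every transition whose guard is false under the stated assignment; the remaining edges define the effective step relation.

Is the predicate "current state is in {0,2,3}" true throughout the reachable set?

Inv-set: {0,2,3}
Reachable = {0,3}
  0: ✓
  3: ✓

Answer: INVARIANT HOLDS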